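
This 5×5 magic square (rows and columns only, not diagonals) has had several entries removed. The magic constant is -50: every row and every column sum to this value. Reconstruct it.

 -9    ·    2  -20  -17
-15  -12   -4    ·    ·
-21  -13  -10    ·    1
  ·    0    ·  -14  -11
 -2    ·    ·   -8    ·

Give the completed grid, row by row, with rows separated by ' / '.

From row 1, -50 − (-9 + 2 + (-20) + (-17)) gives (1,2) = -6.
The remaining cell in row 3 is (3,4) = -50 − (-43) = -7.
Using column 1: -9 + (-15) + (-21) + (-2) + ? → (4,1) = -50 − (-47) = -3.
Column 2 must total -50; the given cells sum to -31, so (5,2) = -19.
Column 4 must total -50; the given cells sum to -49, so (2,4) = -1.
The remaining cell in row 2 is (2,5) = -50 − (-32) = -18.
From row 4, -50 − (-3 + 0 + (-14) + (-11)) gives (4,3) = -22.
Column 3: 2 + (-4) + (-10) + (-22) + ? = -50, so (5,3) = -16.
Using column 5: -17 + (-18) + 1 + (-11) + ? → (5,5) = -50 − (-45) = -5.

-9 -6 2 -20 -17 / -15 -12 -4 -1 -18 / -21 -13 -10 -7 1 / -3 0 -22 -14 -11 / -2 -19 -16 -8 -5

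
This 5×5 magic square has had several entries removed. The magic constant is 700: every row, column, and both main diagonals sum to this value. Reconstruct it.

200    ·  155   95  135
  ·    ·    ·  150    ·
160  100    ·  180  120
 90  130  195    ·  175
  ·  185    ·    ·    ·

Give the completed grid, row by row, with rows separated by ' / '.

200 115 155 95 135 / 105 170 85 150 190 / 160 100 140 180 120 / 90 130 195 110 175 / 145 185 125 165 80

The remaining cell in row 1 is (1,2) = 700 − 585 = 115.
Using row 3: 160 + 100 + 180 + 120 + ? → (3,3) = 700 − 560 = 140.
The remaining cell in row 4 is (4,4) = 700 − 590 = 110.
From column 2, 700 − (115 + 100 + 130 + 185) gives (2,2) = 170.
Column 4: 95 + 150 + 180 + 110 + ? = 700, so (5,4) = 165.
From main diagonal, 700 − (200 + 170 + 140 + 110) gives (5,5) = 80.
Using anti-diagonal: 135 + 150 + 140 + 130 + ? → (5,1) = 700 − 555 = 145.
The remaining cell in row 5 is (5,3) = 700 − 575 = 125.
Using column 1: 200 + 160 + 90 + 145 + ? → (2,1) = 700 − 595 = 105.
Column 3 must total 700; the given cells sum to 615, so (2,3) = 85.
Column 5 needs 700; the known cells sum to 510, so (2,5) = 190.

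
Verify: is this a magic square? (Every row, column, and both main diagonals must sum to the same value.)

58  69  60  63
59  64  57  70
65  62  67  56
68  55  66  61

Yes

Row 1: 58 + 69 + 60 + 63 = 250.
Row 2: 59 + 64 + 57 + 70 = 250.
Row 3: 65 + 62 + 67 + 56 = 250.
Row 4: 68 + 55 + 66 + 61 = 250.
Column 1: 58 + 59 + 65 + 68 = 250.
Column 2: 69 + 64 + 62 + 55 = 250.
Column 3: 60 + 57 + 67 + 66 = 250.
Column 4: 63 + 70 + 56 + 61 = 250.
Main diagonal: 58 + 64 + 67 + 61 = 250.
Anti-diagonal: 63 + 57 + 62 + 68 = 250.
All lines sum to 250.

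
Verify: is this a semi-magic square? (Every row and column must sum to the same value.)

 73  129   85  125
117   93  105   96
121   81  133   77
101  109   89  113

No — column 1 sums to 412 but column 4 sums to 411.

Row 1: 73 + 129 + 85 + 125 = 412.
Row 2: 117 + 93 + 105 + 96 = 411.
Row 3: 121 + 81 + 133 + 77 = 412.
Row 4: 101 + 109 + 89 + 113 = 412.
Column 1: 73 + 117 + 121 + 101 = 412.
Column 2: 129 + 93 + 81 + 109 = 412.
Column 3: 85 + 105 + 133 + 89 = 412.
Column 4: 125 + 96 + 77 + 113 = 411.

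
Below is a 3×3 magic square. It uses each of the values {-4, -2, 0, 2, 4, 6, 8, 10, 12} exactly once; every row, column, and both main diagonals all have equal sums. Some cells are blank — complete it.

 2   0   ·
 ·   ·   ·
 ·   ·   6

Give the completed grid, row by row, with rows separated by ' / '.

2 0 10 / 12 4 -4 / -2 8 6

The 9 entries sum to 36, so each line sums to 36/3 = 12.
Row 1 must total 12; the given cells sum to 2, so (1,3) = 10.
Column 3 needs 12; the known cells sum to 16, so (2,3) = -4.
The remaining cell in main diagonal is (2,2) = 12 − 8 = 4.
Anti-diagonal: 10 + 4 + ? = 12, so (3,1) = -2.
Using row 2: 4 + (-4) + ? → (2,1) = 12 − 0 = 12.
Row 3 must total 12; the given cells sum to 4, so (3,2) = 8.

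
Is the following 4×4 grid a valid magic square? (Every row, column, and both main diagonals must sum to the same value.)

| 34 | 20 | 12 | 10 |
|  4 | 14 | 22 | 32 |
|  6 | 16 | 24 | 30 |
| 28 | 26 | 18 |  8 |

Row 1: 34 + 20 + 12 + 10 = 76.
Row 2: 4 + 14 + 22 + 32 = 72.
Row 3: 6 + 16 + 24 + 30 = 76.
Row 4: 28 + 26 + 18 + 8 = 80.
Column 1: 34 + 4 + 6 + 28 = 72.
Column 2: 20 + 14 + 16 + 26 = 76.
Column 3: 12 + 22 + 24 + 18 = 76.
Column 4: 10 + 32 + 30 + 8 = 80.
Main diagonal: 34 + 14 + 24 + 8 = 80.
Anti-diagonal: 10 + 22 + 16 + 28 = 76.

No — row 3 sums to 76 but main diagonal sums to 80.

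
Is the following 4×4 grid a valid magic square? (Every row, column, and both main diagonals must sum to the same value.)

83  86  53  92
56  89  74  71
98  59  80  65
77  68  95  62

No — row 1 sums to 314 but row 2 sums to 290.

Row 1: 83 + 86 + 53 + 92 = 314.
Row 2: 56 + 89 + 74 + 71 = 290.
Row 3: 98 + 59 + 80 + 65 = 302.
Row 4: 77 + 68 + 95 + 62 = 302.
Column 1: 83 + 56 + 98 + 77 = 314.
Column 2: 86 + 89 + 59 + 68 = 302.
Column 3: 53 + 74 + 80 + 95 = 302.
Column 4: 92 + 71 + 65 + 62 = 290.
Main diagonal: 83 + 89 + 80 + 62 = 314.
Anti-diagonal: 92 + 74 + 59 + 77 = 302.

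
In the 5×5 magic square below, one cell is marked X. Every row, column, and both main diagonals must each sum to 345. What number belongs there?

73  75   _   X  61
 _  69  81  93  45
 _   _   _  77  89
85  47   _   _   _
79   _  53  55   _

49

From row 2, 345 − (69 + 81 + 93 + 45) gives (2,1) = 57.
Using column 1: 73 + 57 + 85 + 79 + ? → (3,1) = 345 − 294 = 51.
Anti-diagonal: 61 + 93 + 47 + 79 + ? = 345, so (3,3) = 65.
From row 3, 345 − (51 + 65 + 77 + 89) gives (3,2) = 63.
The remaining cell in column 2 is (5,2) = 345 − 254 = 91.
Row 5 must total 345; the given cells sum to 278, so (5,5) = 67.
Using column 5: 61 + 45 + 89 + 67 + ? → (4,5) = 345 − 262 = 83.
Main diagonal: 73 + 69 + 65 + 67 + ? = 345, so (4,4) = 71.
Row 4 must total 345; the given cells sum to 286, so (4,3) = 59.
Column 3 must total 345; the given cells sum to 258, so (1,3) = 87.
Column 4 needs 345; the known cells sum to 296, so (1,4) = 49.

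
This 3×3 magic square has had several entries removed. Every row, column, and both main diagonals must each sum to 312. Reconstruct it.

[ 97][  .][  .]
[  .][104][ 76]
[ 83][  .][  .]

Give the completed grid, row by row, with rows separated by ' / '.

97 90 125 / 132 104 76 / 83 118 111

Row 2 needs 312; the known cells sum to 180, so (2,1) = 132.
Main diagonal: 97 + 104 + ? = 312, so (3,3) = 111.
Anti-diagonal must total 312; the given cells sum to 187, so (1,3) = 125.
From row 1, 312 − (97 + 125) gives (1,2) = 90.
Using row 3: 83 + 111 + ? → (3,2) = 312 − 194 = 118.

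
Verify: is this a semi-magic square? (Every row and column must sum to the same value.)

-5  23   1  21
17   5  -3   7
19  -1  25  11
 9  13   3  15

No — row 3 sums to 54 but column 3 sums to 26.

Row 1: -5 + 23 + 1 + 21 = 40.
Row 2: 17 + 5 + (-3) + 7 = 26.
Row 3: 19 + (-1) + 25 + 11 = 54.
Row 4: 9 + 13 + 3 + 15 = 40.
Column 1: -5 + 17 + 19 + 9 = 40.
Column 2: 23 + 5 + (-1) + 13 = 40.
Column 3: 1 + (-3) + 25 + 3 = 26.
Column 4: 21 + 7 + 11 + 15 = 54.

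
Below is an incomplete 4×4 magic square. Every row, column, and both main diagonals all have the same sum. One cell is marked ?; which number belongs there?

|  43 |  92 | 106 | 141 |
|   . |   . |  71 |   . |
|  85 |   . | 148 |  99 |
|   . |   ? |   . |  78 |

127

Row 1 is complete and sums to 382; that is the magic constant.
Row 3 must total 382; the given cells sum to 332, so (3,2) = 50.
Column 3 must total 382; the given cells sum to 325, so (4,3) = 57.
Column 4: 141 + 99 + 78 + ? = 382, so (2,4) = 64.
The remaining cell in main diagonal is (2,2) = 382 − 269 = 113.
From anti-diagonal, 382 − (141 + 71 + 50) gives (4,1) = 120.
The remaining cell in row 2 is (2,1) = 382 − 248 = 134.
Row 4: 120 + 57 + 78 + ? = 382, so (4,2) = 127.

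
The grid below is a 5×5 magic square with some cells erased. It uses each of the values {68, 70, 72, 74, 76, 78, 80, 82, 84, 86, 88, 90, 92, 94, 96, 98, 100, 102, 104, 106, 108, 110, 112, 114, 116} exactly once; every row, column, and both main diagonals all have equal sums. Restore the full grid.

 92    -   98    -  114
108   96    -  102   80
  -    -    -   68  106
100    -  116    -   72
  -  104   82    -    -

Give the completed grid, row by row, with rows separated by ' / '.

The 25 entries sum to 2300, so each line sums to 2300/5 = 460.
Row 2 needs 460; the known cells sum to 386, so (2,3) = 74.
The remaining cell in column 3 is (3,3) = 460 − 370 = 90.
Column 5 must total 460; the given cells sum to 372, so (5,5) = 88.
Main diagonal: 92 + 96 + 90 + 88 + ? = 460, so (4,4) = 94.
From row 4, 460 − (100 + 116 + 94 + 72) gives (4,2) = 78.
Anti-diagonal: 114 + 102 + 90 + 78 + ? = 460, so (5,1) = 76.
Row 5: 76 + 104 + 82 + 88 + ? = 460, so (5,4) = 110.
Column 1 needs 460; the known cells sum to 376, so (3,1) = 84.
Column 4 needs 460; the known cells sum to 374, so (1,4) = 86.
Row 1 must total 460; the given cells sum to 390, so (1,2) = 70.
Row 3: 84 + 90 + 68 + 106 + ? = 460, so (3,2) = 112.

92 70 98 86 114 / 108 96 74 102 80 / 84 112 90 68 106 / 100 78 116 94 72 / 76 104 82 110 88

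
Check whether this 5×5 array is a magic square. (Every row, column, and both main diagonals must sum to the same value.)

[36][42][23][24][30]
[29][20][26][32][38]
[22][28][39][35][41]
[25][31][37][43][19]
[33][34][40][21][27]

Row 1: 36 + 42 + 23 + 24 + 30 = 155.
Row 2: 29 + 20 + 26 + 32 + 38 = 145.
Row 3: 22 + 28 + 39 + 35 + 41 = 165.
Row 4: 25 + 31 + 37 + 43 + 19 = 155.
Row 5: 33 + 34 + 40 + 21 + 27 = 155.
Column 1: 36 + 29 + 22 + 25 + 33 = 145.
Column 2: 42 + 20 + 28 + 31 + 34 = 155.
Column 3: 23 + 26 + 39 + 37 + 40 = 165.
Column 4: 24 + 32 + 35 + 43 + 21 = 155.
Column 5: 30 + 38 + 41 + 19 + 27 = 155.
Main diagonal: 36 + 20 + 39 + 43 + 27 = 165.
Anti-diagonal: 30 + 32 + 39 + 31 + 33 = 165.

No — row 4 sums to 155 but column 1 sums to 145.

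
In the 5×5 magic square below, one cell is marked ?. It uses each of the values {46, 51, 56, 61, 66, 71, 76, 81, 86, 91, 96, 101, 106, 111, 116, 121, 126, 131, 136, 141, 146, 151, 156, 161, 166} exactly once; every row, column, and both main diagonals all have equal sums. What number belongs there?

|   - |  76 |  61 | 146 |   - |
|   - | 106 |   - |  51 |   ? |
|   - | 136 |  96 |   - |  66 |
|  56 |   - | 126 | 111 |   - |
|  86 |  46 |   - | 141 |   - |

The 25 entries sum to 2650, so each line sums to 2650/5 = 530.
Column 2: 76 + 106 + 136 + 46 + ? = 530, so (4,2) = 166.
The remaining cell in column 4 is (3,4) = 530 − 449 = 81.
The remaining cell in anti-diagonal is (1,5) = 530 − 399 = 131.
Using row 1: 76 + 61 + 146 + 131 + ? → (1,1) = 530 − 414 = 116.
Row 3: 136 + 96 + 81 + 66 + ? = 530, so (3,1) = 151.
Using row 4: 56 + 166 + 126 + 111 + ? → (4,5) = 530 − 459 = 71.
Column 1 needs 530; the known cells sum to 409, so (2,1) = 121.
The remaining cell in main diagonal is (5,5) = 530 − 429 = 101.
Row 5: 86 + 46 + 141 + 101 + ? = 530, so (5,3) = 156.
The remaining cell in column 3 is (2,3) = 530 − 439 = 91.
Using column 5: 131 + 66 + 71 + 101 + ? → (2,5) = 530 − 369 = 161.

161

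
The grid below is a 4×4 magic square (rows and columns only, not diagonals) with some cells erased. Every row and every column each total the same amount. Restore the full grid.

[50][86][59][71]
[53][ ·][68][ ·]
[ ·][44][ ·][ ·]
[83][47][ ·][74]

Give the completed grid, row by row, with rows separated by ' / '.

Row 1 is already complete: 50 + 86 + 59 + 71 = 266, so that is the magic constant.
Row 4: 83 + 47 + 74 + ? = 266, so (4,3) = 62.
The remaining cell in column 1 is (3,1) = 266 − 186 = 80.
The remaining cell in column 2 is (2,2) = 266 − 177 = 89.
Using column 3: 59 + 68 + 62 + ? → (3,3) = 266 − 189 = 77.
Using row 2: 53 + 89 + 68 + ? → (2,4) = 266 − 210 = 56.
The remaining cell in row 3 is (3,4) = 266 − 201 = 65.

50 86 59 71 / 53 89 68 56 / 80 44 77 65 / 83 47 62 74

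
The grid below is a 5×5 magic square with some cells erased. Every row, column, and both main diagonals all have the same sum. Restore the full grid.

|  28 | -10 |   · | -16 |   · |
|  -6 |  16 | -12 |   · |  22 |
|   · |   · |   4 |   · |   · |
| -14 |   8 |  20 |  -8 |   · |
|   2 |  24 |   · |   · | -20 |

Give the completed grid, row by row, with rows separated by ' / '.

28 -10 12 -16 6 / -6 16 -12 0 22 / 10 -18 4 26 -2 / -14 8 20 -8 14 / 2 24 -4 18 -20

Main diagonal is already complete: 28 + 16 + 4 + -8 + -20 = 20, so that is the magic constant.
Using row 2: -6 + 16 + (-12) + 22 + ? → (2,4) = 20 − 20 = 0.
Using row 4: -14 + 8 + 20 + (-8) + ? → (4,5) = 20 − 6 = 14.
Column 1 needs 20; the known cells sum to 10, so (3,1) = 10.
Column 2 must total 20; the given cells sum to 38, so (3,2) = -18.
The remaining cell in anti-diagonal is (1,5) = 20 − 14 = 6.
Using row 1: 28 + (-10) + (-16) + 6 + ? → (1,3) = 20 − 8 = 12.
Column 3 must total 20; the given cells sum to 24, so (5,3) = -4.
Using column 5: 6 + 22 + 14 + (-20) + ? → (3,5) = 20 − 22 = -2.
The remaining cell in row 3 is (3,4) = 20 − (-6) = 26.
Row 5 needs 20; the known cells sum to 2, so (5,4) = 18.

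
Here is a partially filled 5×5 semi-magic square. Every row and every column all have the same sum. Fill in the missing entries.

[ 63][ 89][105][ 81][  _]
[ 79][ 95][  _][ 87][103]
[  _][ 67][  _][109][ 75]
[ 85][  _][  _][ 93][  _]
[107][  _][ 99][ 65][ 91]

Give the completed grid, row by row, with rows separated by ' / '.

63 89 105 81 97 / 79 95 71 87 103 / 101 67 83 109 75 / 85 111 77 93 69 / 107 73 99 65 91

Column 4 is already complete: 81 + 87 + 109 + 93 + 65 = 435, so that is the magic constant.
Row 1: 63 + 89 + 105 + 81 + ? = 435, so (1,5) = 97.
Using row 2: 79 + 95 + 87 + 103 + ? → (2,3) = 435 − 364 = 71.
Row 5: 107 + 99 + 65 + 91 + ? = 435, so (5,2) = 73.
Using column 1: 63 + 79 + 85 + 107 + ? → (3,1) = 435 − 334 = 101.
Column 2: 89 + 95 + 67 + 73 + ? = 435, so (4,2) = 111.
The remaining cell in column 5 is (4,5) = 435 − 366 = 69.
Row 3 needs 435; the known cells sum to 352, so (3,3) = 83.
Row 4: 85 + 111 + 93 + 69 + ? = 435, so (4,3) = 77.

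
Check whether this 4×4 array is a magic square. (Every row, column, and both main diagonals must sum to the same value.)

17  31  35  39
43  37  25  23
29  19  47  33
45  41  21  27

No — row 4 sums to 134 but column 2 sums to 128.

Row 1: 17 + 31 + 35 + 39 = 122.
Row 2: 43 + 37 + 25 + 23 = 128.
Row 3: 29 + 19 + 47 + 33 = 128.
Row 4: 45 + 41 + 21 + 27 = 134.
Column 1: 17 + 43 + 29 + 45 = 134.
Column 2: 31 + 37 + 19 + 41 = 128.
Column 3: 35 + 25 + 47 + 21 = 128.
Column 4: 39 + 23 + 33 + 27 = 122.
Main diagonal: 17 + 37 + 47 + 27 = 128.
Anti-diagonal: 39 + 25 + 19 + 45 = 128.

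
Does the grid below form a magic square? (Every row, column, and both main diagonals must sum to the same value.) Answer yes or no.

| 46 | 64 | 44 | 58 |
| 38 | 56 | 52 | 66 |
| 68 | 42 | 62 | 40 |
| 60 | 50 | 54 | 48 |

Yes

Row 1: 46 + 64 + 44 + 58 = 212.
Row 2: 38 + 56 + 52 + 66 = 212.
Row 3: 68 + 42 + 62 + 40 = 212.
Row 4: 60 + 50 + 54 + 48 = 212.
Column 1: 46 + 38 + 68 + 60 = 212.
Column 2: 64 + 56 + 42 + 50 = 212.
Column 3: 44 + 52 + 62 + 54 = 212.
Column 4: 58 + 66 + 40 + 48 = 212.
Main diagonal: 46 + 56 + 62 + 48 = 212.
Anti-diagonal: 58 + 52 + 42 + 60 = 212.
All lines sum to 212.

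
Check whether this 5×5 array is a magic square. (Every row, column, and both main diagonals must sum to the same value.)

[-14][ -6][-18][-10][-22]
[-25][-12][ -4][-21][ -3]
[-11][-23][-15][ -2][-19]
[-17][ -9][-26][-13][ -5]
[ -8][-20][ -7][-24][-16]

Row 1: -14 + (-6) + (-18) + (-10) + (-22) = -70.
Row 2: -25 + (-12) + (-4) + (-21) + (-3) = -65.
Row 3: -11 + (-23) + (-15) + (-2) + (-19) = -70.
Row 4: -17 + (-9) + (-26) + (-13) + (-5) = -70.
Row 5: -8 + (-20) + (-7) + (-24) + (-16) = -75.
Column 1: -14 + (-25) + (-11) + (-17) + (-8) = -75.
Column 2: -6 + (-12) + (-23) + (-9) + (-20) = -70.
Column 3: -18 + (-4) + (-15) + (-26) + (-7) = -70.
Column 4: -10 + (-21) + (-2) + (-13) + (-24) = -70.
Column 5: -22 + (-3) + (-19) + (-5) + (-16) = -65.
Main diagonal: -14 + (-12) + (-15) + (-13) + (-16) = -70.
Anti-diagonal: -22 + (-21) + (-15) + (-9) + (-8) = -75.

No — row 3 sums to -70 but column 5 sums to -65.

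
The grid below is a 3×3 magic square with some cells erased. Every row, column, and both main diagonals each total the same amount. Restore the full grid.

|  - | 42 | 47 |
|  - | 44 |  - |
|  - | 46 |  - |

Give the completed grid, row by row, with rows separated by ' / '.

43 42 47 / 48 44 40 / 41 46 45

Column 2 is already complete: 42 + 44 + 46 = 132, so that is the magic constant.
Row 1 must total 132; the given cells sum to 89, so (1,1) = 43.
Main diagonal: 43 + 44 + ? = 132, so (3,3) = 45.
The remaining cell in anti-diagonal is (3,1) = 132 − 91 = 41.
Column 1 must total 132; the given cells sum to 84, so (2,1) = 48.
Column 3 must total 132; the given cells sum to 92, so (2,3) = 40.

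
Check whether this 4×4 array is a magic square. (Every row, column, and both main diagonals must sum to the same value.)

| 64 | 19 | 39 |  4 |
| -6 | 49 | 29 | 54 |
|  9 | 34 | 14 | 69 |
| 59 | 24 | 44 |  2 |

Row 1: 64 + 19 + 39 + 4 = 126.
Row 2: -6 + 49 + 29 + 54 = 126.
Row 3: 9 + 34 + 14 + 69 = 126.
Row 4: 59 + 24 + 44 + 2 = 129.
Column 1: 64 + (-6) + 9 + 59 = 126.
Column 2: 19 + 49 + 34 + 24 = 126.
Column 3: 39 + 29 + 14 + 44 = 126.
Column 4: 4 + 54 + 69 + 2 = 129.
Main diagonal: 64 + 49 + 14 + 2 = 129.
Anti-diagonal: 4 + 29 + 34 + 59 = 126.

No — row 2 sums to 126 but row 4 sums to 129.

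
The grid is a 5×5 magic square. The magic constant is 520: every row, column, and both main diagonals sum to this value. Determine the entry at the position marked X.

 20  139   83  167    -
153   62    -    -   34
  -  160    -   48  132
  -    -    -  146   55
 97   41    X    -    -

Row 1 needs 520; the known cells sum to 409, so (1,5) = 111.
The remaining cell in column 2 is (4,2) = 520 − 402 = 118.
Using column 5: 111 + 34 + 132 + 55 + ? → (5,5) = 520 − 332 = 188.
The remaining cell in main diagonal is (3,3) = 520 − 416 = 104.
From anti-diagonal, 520 − (111 + 104 + 118 + 97) gives (2,4) = 90.
Row 2 needs 520; the known cells sum to 339, so (2,3) = 181.
Row 3 must total 520; the given cells sum to 444, so (3,1) = 76.
From column 1, 520 − (20 + 153 + 76 + 97) gives (4,1) = 174.
The remaining cell in column 4 is (5,4) = 520 − 451 = 69.
Row 4 must total 520; the given cells sum to 493, so (4,3) = 27.
Row 5: 97 + 41 + 69 + 188 + ? = 520, so (5,3) = 125.

125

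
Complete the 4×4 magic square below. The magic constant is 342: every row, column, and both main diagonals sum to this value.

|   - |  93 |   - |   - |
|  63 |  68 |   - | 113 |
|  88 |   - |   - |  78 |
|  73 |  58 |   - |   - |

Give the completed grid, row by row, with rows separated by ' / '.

Row 2 needs 342; the known cells sum to 244, so (2,3) = 98.
The remaining cell in column 1 is (1,1) = 342 − 224 = 118.
Using column 2: 93 + 68 + 58 + ? → (3,2) = 342 − 219 = 123.
Using anti-diagonal: 98 + 123 + 73 + ? → (1,4) = 342 − 294 = 48.
Row 1 needs 342; the known cells sum to 259, so (1,3) = 83.
Using row 3: 88 + 123 + 78 + ? → (3,3) = 342 − 289 = 53.
From column 3, 342 − (83 + 98 + 53) gives (4,3) = 108.
Column 4 needs 342; the known cells sum to 239, so (4,4) = 103.

118 93 83 48 / 63 68 98 113 / 88 123 53 78 / 73 58 108 103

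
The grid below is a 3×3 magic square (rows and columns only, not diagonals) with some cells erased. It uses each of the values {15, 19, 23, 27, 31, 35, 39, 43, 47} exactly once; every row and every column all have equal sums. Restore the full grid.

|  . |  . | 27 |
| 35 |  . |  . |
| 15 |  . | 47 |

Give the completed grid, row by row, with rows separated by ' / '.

The 9 entries sum to 279, so each line sums to 279/3 = 93.
From row 3, 93 − (15 + 47) gives (3,2) = 31.
Column 1 must total 93; the given cells sum to 50, so (1,1) = 43.
Column 3: 27 + 47 + ? = 93, so (2,3) = 19.
Row 1 needs 93; the known cells sum to 70, so (1,2) = 23.
Row 2 must total 93; the given cells sum to 54, so (2,2) = 39.

43 23 27 / 35 39 19 / 15 31 47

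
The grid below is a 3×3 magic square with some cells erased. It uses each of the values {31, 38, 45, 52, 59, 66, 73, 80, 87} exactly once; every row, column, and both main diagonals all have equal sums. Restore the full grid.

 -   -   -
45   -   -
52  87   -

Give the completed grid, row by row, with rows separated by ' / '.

The 9 entries sum to 531, so each line sums to 531/3 = 177.
Row 3 needs 177; the known cells sum to 139, so (3,3) = 38.
From column 1, 177 − (45 + 52) gives (1,1) = 80.
Main diagonal needs 177; the known cells sum to 118, so (2,2) = 59.
Using anti-diagonal: 59 + 52 + ? → (1,3) = 177 − 111 = 66.
The remaining cell in row 1 is (1,2) = 177 − 146 = 31.
Row 2: 45 + 59 + ? = 177, so (2,3) = 73.

80 31 66 / 45 59 73 / 52 87 38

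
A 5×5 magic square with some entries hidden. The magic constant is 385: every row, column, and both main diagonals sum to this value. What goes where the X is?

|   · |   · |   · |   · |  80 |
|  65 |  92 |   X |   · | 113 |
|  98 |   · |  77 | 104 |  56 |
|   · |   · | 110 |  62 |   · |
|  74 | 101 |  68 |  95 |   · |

Row 3 needs 385; the known cells sum to 335, so (3,2) = 50.
Row 5: 74 + 101 + 68 + 95 + ? = 385, so (5,5) = 47.
Column 5: 80 + 113 + 56 + 47 + ? = 385, so (4,5) = 89.
Main diagonal needs 385; the known cells sum to 278, so (1,1) = 107.
Column 1 needs 385; the known cells sum to 344, so (4,1) = 41.
Using row 4: 41 + 110 + 62 + 89 + ? → (4,2) = 385 − 302 = 83.
From column 2, 385 − (92 + 50 + 83 + 101) gives (1,2) = 59.
Using anti-diagonal: 80 + 77 + 83 + 74 + ? → (2,4) = 385 − 314 = 71.
Row 2 needs 385; the known cells sum to 341, so (2,3) = 44.

44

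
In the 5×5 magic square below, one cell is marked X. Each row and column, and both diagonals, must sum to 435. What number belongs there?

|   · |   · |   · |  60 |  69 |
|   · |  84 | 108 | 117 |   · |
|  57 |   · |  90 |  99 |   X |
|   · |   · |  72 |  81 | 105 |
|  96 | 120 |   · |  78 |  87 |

123

From row 5, 435 − (96 + 120 + 78 + 87) gives (5,3) = 54.
Using column 3: 108 + 90 + 72 + 54 + ? → (1,3) = 435 − 324 = 111.
Main diagonal needs 435; the known cells sum to 342, so (1,1) = 93.
From anti-diagonal, 435 − (69 + 117 + 90 + 96) gives (4,2) = 63.
The remaining cell in row 1 is (1,2) = 435 − 333 = 102.
Row 4 must total 435; the given cells sum to 321, so (4,1) = 114.
From column 1, 435 − (93 + 57 + 114 + 96) gives (2,1) = 75.
Using column 2: 102 + 84 + 63 + 120 + ? → (3,2) = 435 − 369 = 66.
Using row 2: 75 + 84 + 108 + 117 + ? → (2,5) = 435 − 384 = 51.
Row 3: 57 + 66 + 90 + 99 + ? = 435, so (3,5) = 123.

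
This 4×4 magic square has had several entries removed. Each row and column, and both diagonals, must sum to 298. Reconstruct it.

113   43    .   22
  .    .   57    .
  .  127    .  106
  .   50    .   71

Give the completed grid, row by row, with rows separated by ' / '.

The remaining cell in row 1 is (1,3) = 298 − 178 = 120.
Column 2 needs 298; the known cells sum to 220, so (2,2) = 78.
Column 4: 22 + 106 + 71 + ? = 298, so (2,4) = 99.
Main diagonal must total 298; the given cells sum to 262, so (3,3) = 36.
Anti-diagonal must total 298; the given cells sum to 206, so (4,1) = 92.
Row 2 must total 298; the given cells sum to 234, so (2,1) = 64.
From row 3, 298 − (127 + 36 + 106) gives (3,1) = 29.
From row 4, 298 − (92 + 50 + 71) gives (4,3) = 85.

113 43 120 22 / 64 78 57 99 / 29 127 36 106 / 92 50 85 71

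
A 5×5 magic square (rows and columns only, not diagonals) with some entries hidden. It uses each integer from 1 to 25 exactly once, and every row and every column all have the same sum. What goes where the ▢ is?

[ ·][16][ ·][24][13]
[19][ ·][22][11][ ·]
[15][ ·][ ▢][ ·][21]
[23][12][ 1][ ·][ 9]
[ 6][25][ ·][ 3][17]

The entries are 1 through 25, which sum to 325, so each line sums to 325/5 = 65.
Row 4: 23 + 12 + 1 + 9 + ? = 65, so (4,4) = 20.
Row 5 needs 65; the known cells sum to 51, so (5,3) = 14.
Column 1 needs 65; the known cells sum to 63, so (1,1) = 2.
Column 4 must total 65; the given cells sum to 58, so (3,4) = 7.
Using column 5: 13 + 21 + 9 + 17 + ? → (2,5) = 65 − 60 = 5.
Row 1 must total 65; the given cells sum to 55, so (1,3) = 10.
Using row 2: 19 + 22 + 11 + 5 + ? → (2,2) = 65 − 57 = 8.
Column 2 needs 65; the known cells sum to 61, so (3,2) = 4.
Column 3 must total 65; the given cells sum to 47, so (3,3) = 18.

18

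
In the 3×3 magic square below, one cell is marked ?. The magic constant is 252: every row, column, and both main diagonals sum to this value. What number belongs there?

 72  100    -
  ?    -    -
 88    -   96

92

The remaining cell in row 1 is (1,3) = 252 − 172 = 80.
Row 3: 88 + 96 + ? = 252, so (3,2) = 68.
Using column 1: 72 + 88 + ? → (2,1) = 252 − 160 = 92.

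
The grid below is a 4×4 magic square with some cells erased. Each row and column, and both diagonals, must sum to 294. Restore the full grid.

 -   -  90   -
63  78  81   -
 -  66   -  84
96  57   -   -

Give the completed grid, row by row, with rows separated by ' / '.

60 93 90 51 / 63 78 81 72 / 75 66 69 84 / 96 57 54 87

From row 2, 294 − (63 + 78 + 81) gives (2,4) = 72.
Column 2: 78 + 66 + 57 + ? = 294, so (1,2) = 93.
Anti-diagonal: 81 + 66 + 96 + ? = 294, so (1,4) = 51.
The remaining cell in row 1 is (1,1) = 294 − 234 = 60.
Column 1 must total 294; the given cells sum to 219, so (3,1) = 75.
Column 4 needs 294; the known cells sum to 207, so (4,4) = 87.
Main diagonal needs 294; the known cells sum to 225, so (3,3) = 69.
Row 4 needs 294; the known cells sum to 240, so (4,3) = 54.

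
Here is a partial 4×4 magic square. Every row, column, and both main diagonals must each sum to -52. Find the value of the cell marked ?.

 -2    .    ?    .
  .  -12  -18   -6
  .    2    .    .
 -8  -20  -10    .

0

From row 2, -52 − (-12 + (-18) + (-6)) gives (2,1) = -16.
Row 4 needs -52; the known cells sum to -38, so (4,4) = -14.
Column 1: -2 + (-16) + (-8) + ? = -52, so (3,1) = -26.
Column 2: -12 + 2 + (-20) + ? = -52, so (1,2) = -22.
Main diagonal: -2 + (-12) + (-14) + ? = -52, so (3,3) = -24.
The remaining cell in anti-diagonal is (1,4) = -52 − (-24) = -28.
Using row 1: -2 + (-22) + (-28) + ? → (1,3) = -52 − (-52) = 0.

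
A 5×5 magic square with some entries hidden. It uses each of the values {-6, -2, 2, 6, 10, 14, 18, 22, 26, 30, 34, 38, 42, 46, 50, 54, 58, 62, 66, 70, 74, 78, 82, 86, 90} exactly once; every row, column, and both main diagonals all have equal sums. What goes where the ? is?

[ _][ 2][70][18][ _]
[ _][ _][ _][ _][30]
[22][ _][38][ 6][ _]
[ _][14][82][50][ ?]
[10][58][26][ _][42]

-2

The 25 entries sum to 1050, so each line sums to 1050/5 = 210.
From row 5, 210 − (10 + 58 + 26 + 42) gives (5,4) = 74.
Column 3 needs 210; the known cells sum to 216, so (2,3) = -6.
Column 4 must total 210; the given cells sum to 148, so (2,4) = 62.
Anti-diagonal needs 210; the known cells sum to 124, so (1,5) = 86.
Row 1 needs 210; the known cells sum to 176, so (1,1) = 34.
Main diagonal: 34 + 38 + 50 + 42 + ? = 210, so (2,2) = 46.
Row 2: 46 + (-6) + 62 + 30 + ? = 210, so (2,1) = 78.
Using column 1: 34 + 78 + 22 + 10 + ? → (4,1) = 210 − 144 = 66.
Using column 2: 2 + 46 + 14 + 58 + ? → (3,2) = 210 − 120 = 90.
Row 3: 22 + 90 + 38 + 6 + ? = 210, so (3,5) = 54.
Row 4 must total 210; the given cells sum to 212, so (4,5) = -2.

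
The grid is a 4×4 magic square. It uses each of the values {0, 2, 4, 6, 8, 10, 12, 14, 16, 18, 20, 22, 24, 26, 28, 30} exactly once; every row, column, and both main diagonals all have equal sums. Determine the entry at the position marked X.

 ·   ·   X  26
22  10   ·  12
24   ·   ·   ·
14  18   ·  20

6

The 16 entries sum to 240, so each line sums to 240/4 = 60.
Using row 2: 22 + 10 + 12 + ? → (2,3) = 60 − 44 = 16.
The remaining cell in row 4 is (4,3) = 60 − 52 = 8.
Column 1 needs 60; the known cells sum to 60, so (1,1) = 0.
From column 4, 60 − (26 + 12 + 20) gives (3,4) = 2.
Main diagonal must total 60; the given cells sum to 30, so (3,3) = 30.
Anti-diagonal must total 60; the given cells sum to 56, so (3,2) = 4.
Column 2 must total 60; the given cells sum to 32, so (1,2) = 28.
The remaining cell in column 3 is (1,3) = 60 − 54 = 6.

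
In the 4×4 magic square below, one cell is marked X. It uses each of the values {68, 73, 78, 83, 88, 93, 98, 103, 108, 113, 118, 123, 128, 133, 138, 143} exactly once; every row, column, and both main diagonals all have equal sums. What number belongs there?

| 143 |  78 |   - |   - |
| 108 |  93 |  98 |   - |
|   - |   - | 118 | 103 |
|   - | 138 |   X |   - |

The 16 entries sum to 1688, so each line sums to 1688/4 = 422.
Row 2 needs 422; the known cells sum to 299, so (2,4) = 123.
Column 2 must total 422; the given cells sum to 309, so (3,2) = 113.
Main diagonal must total 422; the given cells sum to 354, so (4,4) = 68.
Using row 3: 113 + 118 + 103 + ? → (3,1) = 422 − 334 = 88.
Using column 1: 143 + 108 + 88 + ? → (4,1) = 422 − 339 = 83.
Column 4 needs 422; the known cells sum to 294, so (1,4) = 128.
From row 1, 422 − (143 + 78 + 128) gives (1,3) = 73.
From row 4, 422 − (83 + 138 + 68) gives (4,3) = 133.

133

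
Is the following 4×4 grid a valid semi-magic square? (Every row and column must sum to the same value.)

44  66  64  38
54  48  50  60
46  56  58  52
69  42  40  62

No — column 1 sums to 213 but column 2 sums to 212.

Row 1: 44 + 66 + 64 + 38 = 212.
Row 2: 54 + 48 + 50 + 60 = 212.
Row 3: 46 + 56 + 58 + 52 = 212.
Row 4: 69 + 42 + 40 + 62 = 213.
Column 1: 44 + 54 + 46 + 69 = 213.
Column 2: 66 + 48 + 56 + 42 = 212.
Column 3: 64 + 50 + 58 + 40 = 212.
Column 4: 38 + 60 + 52 + 62 = 212.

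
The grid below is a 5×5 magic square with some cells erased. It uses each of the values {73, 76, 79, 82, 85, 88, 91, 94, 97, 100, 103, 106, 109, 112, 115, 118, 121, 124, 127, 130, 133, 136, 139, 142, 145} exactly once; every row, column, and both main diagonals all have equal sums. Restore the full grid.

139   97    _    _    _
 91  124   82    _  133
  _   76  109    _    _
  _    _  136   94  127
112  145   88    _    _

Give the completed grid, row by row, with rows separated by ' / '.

139 97 130 73 106 / 91 124 82 115 133 / 118 76 109 142 100 / 85 103 136 94 127 / 112 145 88 121 79

The 25 entries sum to 2725, so each line sums to 2725/5 = 545.
Row 2: 91 + 124 + 82 + 133 + ? = 545, so (2,4) = 115.
Using column 2: 97 + 124 + 76 + 145 + ? → (4,2) = 545 − 442 = 103.
Column 3 needs 545; the known cells sum to 415, so (1,3) = 130.
Using main diagonal: 139 + 124 + 109 + 94 + ? → (5,5) = 545 − 466 = 79.
Anti-diagonal must total 545; the given cells sum to 439, so (1,5) = 106.
The remaining cell in row 1 is (1,4) = 545 − 472 = 73.
The remaining cell in row 4 is (4,1) = 545 − 460 = 85.
Row 5: 112 + 145 + 88 + 79 + ? = 545, so (5,4) = 121.
From column 1, 545 − (139 + 91 + 85 + 112) gives (3,1) = 118.
Column 4 needs 545; the known cells sum to 403, so (3,4) = 142.
Column 5: 106 + 133 + 127 + 79 + ? = 545, so (3,5) = 100.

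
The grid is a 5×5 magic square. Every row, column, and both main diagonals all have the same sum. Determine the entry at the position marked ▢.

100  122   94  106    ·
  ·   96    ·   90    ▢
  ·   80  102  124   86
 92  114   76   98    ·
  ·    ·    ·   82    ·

Column 4 is complete and sums to 500; that is the magic constant.
Using row 1: 100 + 122 + 94 + 106 + ? → (1,5) = 500 − 422 = 78.
From row 3, 500 − (80 + 102 + 124 + 86) gives (3,1) = 108.
Using row 4: 92 + 114 + 76 + 98 + ? → (4,5) = 500 − 380 = 120.
Using column 2: 122 + 96 + 80 + 114 + ? → (5,2) = 500 − 412 = 88.
Using main diagonal: 100 + 96 + 102 + 98 + ? → (5,5) = 500 − 396 = 104.
Using anti-diagonal: 78 + 90 + 102 + 114 + ? → (5,1) = 500 − 384 = 116.
Row 5: 116 + 88 + 82 + 104 + ? = 500, so (5,3) = 110.
Column 1 must total 500; the given cells sum to 416, so (2,1) = 84.
The remaining cell in column 3 is (2,3) = 500 − 382 = 118.
Column 5 needs 500; the known cells sum to 388, so (2,5) = 112.

112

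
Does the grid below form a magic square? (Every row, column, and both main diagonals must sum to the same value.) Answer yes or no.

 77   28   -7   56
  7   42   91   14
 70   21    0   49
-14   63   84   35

Row 1: 77 + 28 + (-7) + 56 = 154.
Row 2: 7 + 42 + 91 + 14 = 154.
Row 3: 70 + 21 + 0 + 49 = 140.
Row 4: -14 + 63 + 84 + 35 = 168.
Column 1: 77 + 7 + 70 + (-14) = 140.
Column 2: 28 + 42 + 21 + 63 = 154.
Column 3: -7 + 91 + 0 + 84 = 168.
Column 4: 56 + 14 + 49 + 35 = 154.
Main diagonal: 77 + 42 + 0 + 35 = 154.
Anti-diagonal: 56 + 91 + 21 + (-14) = 154.

No — main diagonal sums to 154 but column 1 sums to 140.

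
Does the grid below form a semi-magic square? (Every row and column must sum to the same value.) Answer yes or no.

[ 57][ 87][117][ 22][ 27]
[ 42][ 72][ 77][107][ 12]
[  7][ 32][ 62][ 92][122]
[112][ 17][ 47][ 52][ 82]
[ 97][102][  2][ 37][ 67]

Row 1: 57 + 87 + 117 + 22 + 27 = 310.
Row 2: 42 + 72 + 77 + 107 + 12 = 310.
Row 3: 7 + 32 + 62 + 92 + 122 = 315.
Row 4: 112 + 17 + 47 + 52 + 82 = 310.
Row 5: 97 + 102 + 2 + 37 + 67 = 305.
Column 1: 57 + 42 + 7 + 112 + 97 = 315.
Column 2: 87 + 72 + 32 + 17 + 102 = 310.
Column 3: 117 + 77 + 62 + 47 + 2 = 305.
Column 4: 22 + 107 + 92 + 52 + 37 = 310.
Column 5: 27 + 12 + 122 + 82 + 67 = 310.

No — row 1 sums to 310 but column 1 sums to 315.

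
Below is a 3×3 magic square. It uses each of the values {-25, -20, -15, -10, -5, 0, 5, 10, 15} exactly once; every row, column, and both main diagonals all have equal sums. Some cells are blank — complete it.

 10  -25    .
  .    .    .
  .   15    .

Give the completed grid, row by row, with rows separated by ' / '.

The 9 entries sum to -45, so each line sums to -45/3 = -15.
Using row 1: 10 + (-25) + ? → (1,3) = -15 − (-15) = 0.
Column 2 needs -15; the known cells sum to -10, so (2,2) = -5.
Main diagonal must total -15; the given cells sum to 5, so (3,3) = -20.
Anti-diagonal must total -15; the given cells sum to -5, so (3,1) = -10.
Column 1: 10 + (-10) + ? = -15, so (2,1) = -15.
From column 3, -15 − (0 + (-20)) gives (2,3) = 5.

10 -25 0 / -15 -5 5 / -10 15 -20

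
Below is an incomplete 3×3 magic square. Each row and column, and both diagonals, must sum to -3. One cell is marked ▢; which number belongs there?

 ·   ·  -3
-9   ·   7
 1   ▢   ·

3

Row 2 must total -3; the given cells sum to -2, so (2,2) = -1.
Column 1 must total -3; the given cells sum to -8, so (1,1) = 5.
Column 3 must total -3; the given cells sum to 4, so (3,3) = -7.
Using row 1: 5 + (-3) + ? → (1,2) = -3 − 2 = -5.
From row 3, -3 − (1 + (-7)) gives (3,2) = 3.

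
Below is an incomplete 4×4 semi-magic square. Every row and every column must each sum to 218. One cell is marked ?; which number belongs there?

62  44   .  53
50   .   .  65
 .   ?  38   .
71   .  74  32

The remaining cell in row 1 is (1,3) = 218 − 159 = 59.
Row 4: 71 + 74 + 32 + ? = 218, so (4,2) = 41.
Using column 1: 62 + 50 + 71 + ? → (3,1) = 218 − 183 = 35.
Column 3 must total 218; the given cells sum to 171, so (2,3) = 47.
The remaining cell in column 4 is (3,4) = 218 − 150 = 68.
The remaining cell in row 2 is (2,2) = 218 − 162 = 56.
From row 3, 218 − (35 + 38 + 68) gives (3,2) = 77.

77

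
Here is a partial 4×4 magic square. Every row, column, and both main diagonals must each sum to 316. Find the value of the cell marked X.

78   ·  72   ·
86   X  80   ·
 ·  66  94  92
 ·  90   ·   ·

Row 3 must total 316; the given cells sum to 252, so (3,1) = 64.
Column 1: 78 + 86 + 64 + ? = 316, so (4,1) = 88.
Column 3: 72 + 80 + 94 + ? = 316, so (4,3) = 70.
Anti-diagonal needs 316; the known cells sum to 234, so (1,4) = 82.
Row 1: 78 + 72 + 82 + ? = 316, so (1,2) = 84.
The remaining cell in row 4 is (4,4) = 316 − 248 = 68.
The remaining cell in column 2 is (2,2) = 316 − 240 = 76.

76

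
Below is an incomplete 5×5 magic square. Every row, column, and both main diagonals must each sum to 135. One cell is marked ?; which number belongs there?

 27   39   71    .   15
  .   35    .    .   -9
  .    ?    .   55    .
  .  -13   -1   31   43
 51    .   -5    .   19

Row 1 needs 135; the known cells sum to 152, so (1,4) = -17.
The remaining cell in row 4 is (4,1) = 135 − 60 = 75.
From column 5, 135 − (15 + (-9) + 43 + 19) gives (3,5) = 67.
The remaining cell in main diagonal is (3,3) = 135 − 112 = 23.
From anti-diagonal, 135 − (15 + 23 + (-13) + 51) gives (2,4) = 59.
Column 3: 71 + 23 + (-1) + (-5) + ? = 135, so (2,3) = 47.
From column 4, 135 − (-17 + 59 + 55 + 31) gives (5,4) = 7.
Row 2: 35 + 47 + 59 + (-9) + ? = 135, so (2,1) = 3.
From row 5, 135 − (51 + (-5) + 7 + 19) gives (5,2) = 63.
Column 1: 27 + 3 + 75 + 51 + ? = 135, so (3,1) = -21.
Using column 2: 39 + 35 + (-13) + 63 + ? → (3,2) = 135 − 124 = 11.

11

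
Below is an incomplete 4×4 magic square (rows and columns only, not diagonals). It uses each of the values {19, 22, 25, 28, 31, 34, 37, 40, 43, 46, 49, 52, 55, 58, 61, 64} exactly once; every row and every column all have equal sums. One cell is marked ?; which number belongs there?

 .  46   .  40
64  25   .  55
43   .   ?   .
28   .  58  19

The 16 entries sum to 664, so each line sums to 664/4 = 166.
Row 2: 64 + 25 + 55 + ? = 166, so (2,3) = 22.
Row 4: 28 + 58 + 19 + ? = 166, so (4,2) = 61.
Using column 1: 64 + 43 + 28 + ? → (1,1) = 166 − 135 = 31.
Column 2: 46 + 25 + 61 + ? = 166, so (3,2) = 34.
Column 4: 40 + 55 + 19 + ? = 166, so (3,4) = 52.
Row 1: 31 + 46 + 40 + ? = 166, so (1,3) = 49.
Using row 3: 43 + 34 + 52 + ? → (3,3) = 166 − 129 = 37.

37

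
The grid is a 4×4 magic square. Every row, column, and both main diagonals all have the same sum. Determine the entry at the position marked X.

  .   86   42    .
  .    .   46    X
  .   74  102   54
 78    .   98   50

Column 3 is complete and sums to 288; that is the magic constant.
Row 3 must total 288; the given cells sum to 230, so (3,1) = 58.
Row 4 must total 288; the given cells sum to 226, so (4,2) = 62.
Column 2 needs 288; the known cells sum to 222, so (2,2) = 66.
Using main diagonal: 66 + 102 + 50 + ? → (1,1) = 288 − 218 = 70.
Anti-diagonal must total 288; the given cells sum to 198, so (1,4) = 90.
The remaining cell in column 1 is (2,1) = 288 − 206 = 82.
Column 4 must total 288; the given cells sum to 194, so (2,4) = 94.

94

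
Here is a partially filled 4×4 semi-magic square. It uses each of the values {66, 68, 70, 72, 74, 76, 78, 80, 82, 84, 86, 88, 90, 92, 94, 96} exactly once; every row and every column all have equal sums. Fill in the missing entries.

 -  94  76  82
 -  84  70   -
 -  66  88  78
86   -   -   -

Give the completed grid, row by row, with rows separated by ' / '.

72 94 76 82 / 74 84 70 96 / 92 66 88 78 / 86 80 90 68

The 16 entries sum to 1296, so each line sums to 1296/4 = 324.
Row 1 must total 324; the given cells sum to 252, so (1,1) = 72.
Row 3 needs 324; the known cells sum to 232, so (3,1) = 92.
Using column 1: 72 + 92 + 86 + ? → (2,1) = 324 − 250 = 74.
The remaining cell in column 2 is (4,2) = 324 − 244 = 80.
Column 3 must total 324; the given cells sum to 234, so (4,3) = 90.
From row 2, 324 − (74 + 84 + 70) gives (2,4) = 96.
Row 4: 86 + 80 + 90 + ? = 324, so (4,4) = 68.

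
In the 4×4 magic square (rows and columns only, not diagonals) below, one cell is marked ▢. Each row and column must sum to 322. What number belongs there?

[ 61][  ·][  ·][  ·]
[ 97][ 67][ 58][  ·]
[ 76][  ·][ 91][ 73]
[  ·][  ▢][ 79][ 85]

70

Row 2 must total 322; the given cells sum to 222, so (2,4) = 100.
Using row 3: 76 + 91 + 73 + ? → (3,2) = 322 − 240 = 82.
Using column 1: 61 + 97 + 76 + ? → (4,1) = 322 − 234 = 88.
The remaining cell in column 3 is (1,3) = 322 − 228 = 94.
Column 4: 100 + 73 + 85 + ? = 322, so (1,4) = 64.
The remaining cell in row 1 is (1,2) = 322 − 219 = 103.
From row 4, 322 − (88 + 79 + 85) gives (4,2) = 70.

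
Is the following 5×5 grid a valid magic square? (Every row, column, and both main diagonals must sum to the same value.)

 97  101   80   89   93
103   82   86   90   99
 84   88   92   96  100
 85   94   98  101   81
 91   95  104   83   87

No — row 1 sums to 460 but column 4 sums to 459.

Row 1: 97 + 101 + 80 + 89 + 93 = 460.
Row 2: 103 + 82 + 86 + 90 + 99 = 460.
Row 3: 84 + 88 + 92 + 96 + 100 = 460.
Row 4: 85 + 94 + 98 + 101 + 81 = 459.
Row 5: 91 + 95 + 104 + 83 + 87 = 460.
Column 1: 97 + 103 + 84 + 85 + 91 = 460.
Column 2: 101 + 82 + 88 + 94 + 95 = 460.
Column 3: 80 + 86 + 92 + 98 + 104 = 460.
Column 4: 89 + 90 + 96 + 101 + 83 = 459.
Column 5: 93 + 99 + 100 + 81 + 87 = 460.
Main diagonal: 97 + 82 + 92 + 101 + 87 = 459.
Anti-diagonal: 93 + 90 + 92 + 94 + 91 = 460.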